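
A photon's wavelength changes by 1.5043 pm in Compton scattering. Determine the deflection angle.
67.67°

From the Compton formula Δλ = λ_C(1 - cos θ), we can solve for θ:

cos θ = 1 - Δλ/λ_C

Given:
- Δλ = 1.5043 pm
- λ_C = h/(m_e·c) ≈ 2.42631024 pm

cos θ = 1 - 1.5043/2.42631024
cos θ = 1 - 0.619995
cos θ = 0.380005

θ = arccos(0.380005)
θ = 67.67°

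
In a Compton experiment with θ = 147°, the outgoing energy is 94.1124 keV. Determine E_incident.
142.3001 keV

Convert final energy to wavelength (hc ≈ 1239.842 keV·pm):
λ' = hc/E' = 1239.842 / 94.1124 = 13.1741 pm

Calculate the Compton shift:
Δλ = λ_C(1 - cos(147°))
Δλ = 2.4263 × (1 - cos(147°))
Δλ = 4.4612 pm

Initial wavelength:
λ = λ' - Δλ = 13.1741 - 4.4612 = 8.7129 pm

Initial energy:
E = hc/λ = 1239.842 / 8.7129 = 142.3001 keV

(Intermediate values are shown rounded; full precision is carried through to the final answer.)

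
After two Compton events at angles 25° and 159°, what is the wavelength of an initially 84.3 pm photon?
89.2188 pm

Apply Compton shift twice:

First scattering at θ₁ = 25°:
Δλ₁ = λ_C(1 - cos(25°))
Δλ₁ = 2.4263 × 0.0937
Δλ₁ = 0.2273 pm

After first scattering:
λ₁ = 84.3 + 0.2273 = 84.5273 pm

Second scattering at θ₂ = 159°:
Δλ₂ = λ_C(1 - cos(159°))
Δλ₂ = 2.4263 × 1.9336
Δλ₂ = 4.6915 pm

Final wavelength:
λ₂ = 84.5273 + 4.6915 = 89.2188 pm

Total shift: Δλ_total = 0.2273 + 4.6915 = 4.9188 pm

(Intermediate values are shown rounded; full precision is carried through to the final answer.)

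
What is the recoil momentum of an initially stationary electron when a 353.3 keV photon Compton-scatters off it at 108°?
2.3883e-22 kg·m/s

The electron is initially at rest, so by conservation of momentum:
p⃗_e = p⃗₀ − p⃗'  (incident photon momentum minus scattered photon momentum)

Photon momentum magnitudes (p = h/λ = E/c):
λ₀ = hc/E₀ = 3.5093 pm → p₀ = h/λ₀ = 1.8881e-22 kg·m/s
Δλ = λ_C(1 − cos 108°) = 3.1761 pm
λ' = 6.6854 pm → p' = h/λ' = 9.9113e-23 kg·m/s

The scattered photon makes angle θ = 108° with the incident direction, so by the law of cosines:
|p⃗_e|² = p₀² + p'² − 2p₀p'cos θ
|p⃗_e|² = (1.8881e-22)² + (9.9113e-23)² − 2·1.8881e-22·9.9113e-23·cos(108°)
|p⃗_e| = 2.3883e-22 kg·m/s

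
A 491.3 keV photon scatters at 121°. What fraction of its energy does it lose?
0.5929 (or 59.29%)

Calculate initial and final photon energies:

Initial: E₀ = 491.3 keV → λ₀ = 2.5236 pm
Compton shift: Δλ = 3.6760 pm
Final wavelength: λ' = 6.1995 pm
Final energy: E' = 199.9891 keV

Fractional energy loss:
(E₀ - E')/E₀ = (491.3000 - 199.9891)/491.3000
= 291.3109/491.3000
= 0.5929
= 59.29%

(Intermediate values are shown rounded; full precision is carried through to the final answer.)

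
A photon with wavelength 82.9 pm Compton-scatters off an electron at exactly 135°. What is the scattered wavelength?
87.0420 pm

Using the Compton formula: λ' = λ + λ_C(1 − cos θ)

For θ = 135°, cos θ = -√2/2 (exact) ≈ -0.7071, so:
1 − cos 135° = 1 − (-√2/2) ≈ 1.7071

Δλ = λ_C × 1.7071 = 2.4263 × 1.7071 = 4.1420 pm

λ' = 82.9 + 4.1420 = 87.0420 pm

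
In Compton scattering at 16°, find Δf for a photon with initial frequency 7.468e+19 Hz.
1.709e+18 Hz (decrease)

Convert frequency to wavelength (c = 299792458 m/s):
λ₀ = c/f₀ = 299792458/7.468e+19 = 4.0143607e-12 m = 4.0144 pm

Calculate Compton shift:
Δλ = λ_C(1 - cos(16°)) = 0.0940 pm

Final wavelength:
λ' = λ₀ + Δλ = 4.0144 + 0.0940 = 4.1084 pm

Final frequency:
f' = c/λ' = 299792458/4.1083519e-12 = 7.2971466e+19 Hz

Frequency shift (decrease):
Δf = f₀ - f' = 7.468e+19 - 7.2971466e+19 = 1.709e+18 Hz

(Intermediate values are shown rounded; full precision is carried through to the final answer.)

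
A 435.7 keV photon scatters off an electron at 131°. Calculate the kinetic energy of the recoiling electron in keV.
255.0636 keV

By energy conservation: K_e = E_initial - E_final

First find the scattered photon energy:
Initial wavelength: λ = hc/E = 2.8456 pm
Compton shift: Δλ = λ_C(1 - cos(131°)) = 4.0181 pm
Final wavelength: λ' = 2.8456 + 4.0181 = 6.8637 pm
Final photon energy: E' = hc/λ' = 180.6364 keV

Electron kinetic energy:
K_e = E - E' = 435.7000 - 180.6364 = 255.0636 keV

(Intermediate values are shown rounded; full precision is carried through to the final answer.)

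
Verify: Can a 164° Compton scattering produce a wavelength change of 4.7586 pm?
Yes, consistent

Calculate the expected shift for θ = 164°:

Δλ_expected = λ_C(1 - cos(164°))
Δλ_expected = 2.4263 × (1 - cos(164°))
Δλ_expected = 2.4263 × 1.9613
Δλ_expected = 4.7586 pm

Given shift: 4.7586 pm
Expected shift: 4.7586 pm
Difference: 0.0000 pm

The values match. This is consistent with Compton scattering at the stated angle.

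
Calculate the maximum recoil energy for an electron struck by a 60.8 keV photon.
11.6872 keV

Maximum energy transfer occurs at θ = 180° (backscattering).

Initial photon: E₀ = 60.8 keV → λ₀ = 20.3921 pm

Maximum Compton shift (at 180°):
Δλ_max = 2λ_C = 2 × 2.4263 = 4.8526 pm

Final wavelength:
λ' = 20.3921 + 4.8526 = 25.2448 pm

Minimum photon energy (maximum energy to electron):
E'_min = hc/λ' = 49.1128 keV

Maximum electron kinetic energy:
K_max = E₀ - E'_min = 60.8000 - 49.1128 = 11.6872 keV

(Intermediate values are shown rounded; full precision is carried through to the final answer.)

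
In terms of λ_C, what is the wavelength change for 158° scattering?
1.9272 λ_C

The Compton shift formula is:
Δλ = λ_C(1 - cos θ)

Dividing both sides by λ_C:
Δλ/λ_C = 1 - cos θ

For θ = 158°:
Δλ/λ_C = 1 - cos(158°)
Δλ/λ_C = 1 - -0.9272
Δλ/λ_C = 1.9272

This means the shift is 1.9272 × λ_C = 4.6759 pm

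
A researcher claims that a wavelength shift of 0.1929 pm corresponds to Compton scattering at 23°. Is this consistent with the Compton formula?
Yes, consistent

Calculate the expected shift for θ = 23°:

Δλ_expected = λ_C(1 - cos(23°))
Δλ_expected = 2.4263 × (1 - cos(23°))
Δλ_expected = 2.4263 × 0.0795
Δλ_expected = 0.1929 pm

Given shift: 0.1929 pm
Expected shift: 0.1929 pm
Difference: 0.0000 pm

The values match. This is consistent with Compton scattering at the stated angle.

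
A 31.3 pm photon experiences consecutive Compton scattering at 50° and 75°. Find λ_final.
33.9650 pm

Apply Compton shift twice:

First scattering at θ₁ = 50°:
Δλ₁ = λ_C(1 - cos(50°))
Δλ₁ = 2.4263 × 0.3572
Δλ₁ = 0.8667 pm

After first scattering:
λ₁ = 31.3 + 0.8667 = 32.1667 pm

Second scattering at θ₂ = 75°:
Δλ₂ = λ_C(1 - cos(75°))
Δλ₂ = 2.4263 × 0.7412
Δλ₂ = 1.7983 pm

Final wavelength:
λ₂ = 32.1667 + 1.7983 = 33.9650 pm

Total shift: Δλ_total = 0.8667 + 1.7983 = 2.6650 pm

(Intermediate values are shown rounded; full precision is carried through to the final answer.)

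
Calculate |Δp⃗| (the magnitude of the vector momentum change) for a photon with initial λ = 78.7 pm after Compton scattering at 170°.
1.6291e-23 kg·m/s

Photon momentum magnitude is p = h/λ.

Initial momentum:
p₀ = h/λ = 6.6261e-34/7.8700e-11 = 8.4194e-24 kg·m/s

After scattering:
λ' = λ + Δλ = 78.7 + 4.8158 = 83.5158 pm
p' = h/λ' = 6.6261e-34/8.3516e-11 = 7.9339e-24 kg·m/s

Momentum is a vector; the scattered photon's direction makes angle θ = 170° with the incident direction. The magnitude of the vector change Δp⃗ = p⃗₀ − p⃗' is found from the law of cosines:
|Δp⃗|² = p₀² + p'² − 2p₀p'cos θ
|Δp⃗|² = (8.4194e-24)² + (7.9339e-24)² − 2·8.4194e-24·7.9339e-24·cos(170°)
|Δp⃗| = 1.6291e-23 kg·m/s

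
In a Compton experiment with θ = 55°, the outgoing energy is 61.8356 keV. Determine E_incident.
65.2000 keV

Convert final energy to wavelength (hc ≈ 1239.842 keV·pm):
λ' = hc/E' = 1239.842 / 61.8356 = 20.0506 pm

Calculate the Compton shift:
Δλ = λ_C(1 - cos(55°))
Δλ = 2.4263 × (1 - cos(55°))
Δλ = 1.0346 pm

Initial wavelength:
λ = λ' - Δλ = 20.0506 - 1.0346 = 19.0160 pm

Initial energy:
E = hc/λ = 1239.842 / 19.0160 = 65.2000 keV

(Intermediate values are shown rounded; full precision is carried through to the final answer.)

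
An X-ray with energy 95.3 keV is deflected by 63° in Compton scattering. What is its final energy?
86.4925 keV

First convert energy to wavelength:
λ = hc/E, with hc ≈ 1239.842 keV·pm (i.e. 1239.842 eV·nm)

For E = 95.3 keV = 95300 eV:
λ = 1239.842 keV·pm / 95.3 keV
λ = 13.0099 pm

Calculate the Compton shift:
Δλ = λ_C(1 - cos(63°)) = 2.4263 × 0.5460
Δλ = 1.3248 pm

Final wavelength:
λ' = 13.0099 + 1.3248 = 14.3347 pm

Final energy:
E' = hc/λ' = 1239.842 / 14.3347 = 86.4925 keV

(Intermediate values are shown rounded; full precision is carried through to the final answer.)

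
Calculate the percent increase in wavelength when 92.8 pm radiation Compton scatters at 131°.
4.3299%

Calculate the Compton shift:
Δλ = λ_C(1 - cos(131°))
Δλ = 2.4263 × (1 - cos(131°))
Δλ = 2.4263 × 1.6561
Δλ = 4.0181 pm

Percentage change:
(Δλ/λ₀) × 100 = (4.0181/92.8) × 100
= 4.3299%

(Intermediate values are shown rounded; full precision is carried through to the final answer.)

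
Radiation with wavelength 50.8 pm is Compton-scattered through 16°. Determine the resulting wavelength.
50.8940 pm

Using the Compton scattering formula:
λ' = λ + Δλ = λ + λ_C(1 - cos θ)

Given:
- Initial wavelength λ = 50.8 pm
- Scattering angle θ = 16°
- Compton wavelength λ_C ≈ 2.4263 pm

Calculate the shift:
Δλ = 2.4263 × (1 - cos(16°))
Δλ = 2.4263 × 0.0387
Δλ = 0.0940 pm

Final wavelength:
λ' = 50.8 + 0.0940 = 50.8940 pm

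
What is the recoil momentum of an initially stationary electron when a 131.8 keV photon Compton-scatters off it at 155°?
1.1498e-22 kg·m/s

The electron is initially at rest, so by conservation of momentum:
p⃗_e = p⃗₀ − p⃗'  (incident photon momentum minus scattered photon momentum)

Photon momentum magnitudes (p = h/λ = E/c):
λ₀ = hc/E₀ = 9.4070 pm → p₀ = h/λ₀ = 7.0438e-23 kg·m/s
Δλ = λ_C(1 − cos 155°) = 4.6253 pm
λ' = 14.0323 pm → p' = h/λ' = 4.7220e-23 kg·m/s

The scattered photon makes angle θ = 155° with the incident direction, so by the law of cosines:
|p⃗_e|² = p₀² + p'² − 2p₀p'cos θ
|p⃗_e|² = (7.0438e-23)² + (4.7220e-23)² − 2·7.0438e-23·4.7220e-23·cos(155°)
|p⃗_e| = 1.1498e-22 kg·m/s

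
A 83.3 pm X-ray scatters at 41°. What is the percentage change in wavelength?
0.7145%

Calculate the Compton shift:
Δλ = λ_C(1 - cos(41°))
Δλ = 2.4263 × (1 - cos(41°))
Δλ = 2.4263 × 0.2453
Δλ = 0.5952 pm

Percentage change:
(Δλ/λ₀) × 100 = (0.5952/83.3) × 100
= 0.7145%

(Intermediate values are shown rounded; full precision is carried through to the final answer.)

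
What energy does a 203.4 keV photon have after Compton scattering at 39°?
186.8274 keV

First convert energy to wavelength:
λ = hc/E, with hc ≈ 1239.842 keV·pm (i.e. 1239.842 eV·nm)

For E = 203.4 keV = 203400 eV:
λ = 1239.842 keV·pm / 203.4 keV
λ = 6.0956 pm

Calculate the Compton shift:
Δλ = λ_C(1 - cos(39°)) = 2.4263 × 0.2229
Δλ = 0.5407 pm

Final wavelength:
λ' = 6.0956 + 0.5407 = 6.6363 pm

Final energy:
E' = hc/λ' = 1239.842 / 6.6363 = 186.8274 keV

(Intermediate values are shown rounded; full precision is carried through to the final answer.)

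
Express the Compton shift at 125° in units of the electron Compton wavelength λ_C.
1.5736 λ_C

The Compton shift formula is:
Δλ = λ_C(1 - cos θ)

Dividing both sides by λ_C:
Δλ/λ_C = 1 - cos θ

For θ = 125°:
Δλ/λ_C = 1 - cos(125°)
Δλ/λ_C = 1 - -0.5736
Δλ/λ_C = 1.5736

This means the shift is 1.5736 × λ_C = 3.8180 pm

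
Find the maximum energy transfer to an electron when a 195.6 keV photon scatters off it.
84.8136 keV

Maximum energy transfer occurs at θ = 180° (backscattering).

Initial photon: E₀ = 195.6 keV → λ₀ = 6.3387 pm

Maximum Compton shift (at 180°):
Δλ_max = 2λ_C = 2 × 2.4263 = 4.8526 pm

Final wavelength:
λ' = 6.3387 + 4.8526 = 11.1913 pm

Minimum photon energy (maximum energy to electron):
E'_min = hc/λ' = 110.7864 keV

Maximum electron kinetic energy:
K_max = E₀ - E'_min = 195.6000 - 110.7864 = 84.8136 keV

(Intermediate values are shown rounded; full precision is carried through to the final answer.)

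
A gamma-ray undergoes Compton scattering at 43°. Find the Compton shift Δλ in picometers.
0.6518 pm

Using the Compton scattering formula:
Δλ = λ_C(1 - cos θ)

where λ_C = h/(m_e·c) ≈ 2.4263 pm is the Compton wavelength of an electron.

For θ = 43°:
cos(43°) = 0.7314
1 - cos(43°) = 0.2686

Δλ = 2.4263 × 0.2686
Δλ = 0.6518 pm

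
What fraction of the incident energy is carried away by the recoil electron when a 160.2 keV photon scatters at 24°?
0.0264 (or 2.64%)

Calculate initial and final photon energies:

Initial: E₀ = 160.2 keV → λ₀ = 7.7393 pm
Compton shift: Δλ = 0.2098 pm
Final wavelength: λ' = 7.9491 pm
Final energy: E' = 155.9725 keV

Fractional energy loss:
(E₀ - E')/E₀ = (160.2000 - 155.9725)/160.2000
= 4.2275/160.2000
= 0.0264
= 2.64%

(Intermediate values are shown rounded; full precision is carried through to the final answer.)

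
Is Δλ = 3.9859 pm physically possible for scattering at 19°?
No, inconsistent

Calculate the expected shift for θ = 19°:

Δλ_expected = λ_C(1 - cos(19°))
Δλ_expected = 2.4263 × (1 - cos(19°))
Δλ_expected = 2.4263 × 0.0545
Δλ_expected = 0.1322 pm

Given shift: 3.9859 pm
Expected shift: 0.1322 pm
Difference: 3.8537 pm

The values do not match. The given shift corresponds to θ ≈ 130.0°, not 19°.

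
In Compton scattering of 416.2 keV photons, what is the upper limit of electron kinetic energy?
257.8868 keV

Maximum energy transfer occurs at θ = 180° (backscattering).

Initial photon: E₀ = 416.2 keV → λ₀ = 2.9790 pm

Maximum Compton shift (at 180°):
Δλ_max = 2λ_C = 2 × 2.4263 = 4.8526 pm

Final wavelength:
λ' = 2.9790 + 4.8526 = 7.8316 pm

Minimum photon energy (maximum energy to electron):
E'_min = hc/λ' = 158.3132 keV

Maximum electron kinetic energy:
K_max = E₀ - E'_min = 416.2000 - 158.3132 = 257.8868 keV

(Intermediate values are shown rounded; full precision is carried through to the final answer.)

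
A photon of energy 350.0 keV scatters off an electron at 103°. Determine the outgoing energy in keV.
190.3199 keV

First convert energy to wavelength:
λ = hc/E, with hc ≈ 1239.842 keV·pm (i.e. 1239.842 eV·nm)

For E = 350.0 keV = 350000 eV:
λ = 1239.842 keV·pm / 350.0 keV
λ = 3.5424 pm

Calculate the Compton shift:
Δλ = λ_C(1 - cos(103°)) = 2.4263 × 1.2250
Δλ = 2.9721 pm

Final wavelength:
λ' = 3.5424 + 2.9721 = 6.5145 pm

Final energy:
E' = hc/λ' = 1239.842 / 6.5145 = 190.3199 keV

(Intermediate values are shown rounded; full precision is carried through to the final answer.)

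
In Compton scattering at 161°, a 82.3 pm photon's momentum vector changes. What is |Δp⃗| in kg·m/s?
1.5451e-23 kg·m/s

Photon momentum magnitude is p = h/λ.

Initial momentum:
p₀ = h/λ = 6.6261e-34/8.2300e-11 = 8.0511e-24 kg·m/s

After scattering:
λ' = λ + Δλ = 82.3 + 4.7204 = 87.0204 pm
p' = h/λ' = 6.6261e-34/8.7020e-11 = 7.6144e-24 kg·m/s

Momentum is a vector; the scattered photon's direction makes angle θ = 161° with the incident direction. The magnitude of the vector change Δp⃗ = p⃗₀ − p⃗' is found from the law of cosines:
|Δp⃗|² = p₀² + p'² − 2p₀p'cos θ
|Δp⃗|² = (8.0511e-24)² + (7.6144e-24)² − 2·8.0511e-24·7.6144e-24·cos(161°)
|Δp⃗| = 1.5451e-23 kg·m/s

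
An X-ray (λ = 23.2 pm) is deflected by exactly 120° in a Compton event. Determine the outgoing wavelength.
26.8395 pm

Using the Compton formula: λ' = λ + λ_C(1 − cos θ)

For θ = 120°, cos θ = -1/2 (exact) = -0.5000, so:
1 − cos 120° = 1 − (-1/2) = 1.5000

Δλ = λ_C × 1.5000 = 2.4263 × 1.5000 = 3.6395 pm

λ' = 23.2 + 3.6395 = 26.8395 pm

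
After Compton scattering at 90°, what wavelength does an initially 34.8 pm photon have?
37.2263 pm

Using the Compton formula: λ' = λ + λ_C(1 − cos θ)

For θ = 90°, cos θ = 0 (exact) = 0.0000, so:
1 − cos 90° = 1 − (0) = 1.0000

Δλ = λ_C × 1.0000 = 2.4263 × 1.0000 = 2.4263 pm

λ' = 34.8 + 2.4263 = 37.2263 pm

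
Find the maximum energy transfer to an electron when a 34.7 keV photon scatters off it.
4.1492 keV

Maximum energy transfer occurs at θ = 180° (backscattering).

Initial photon: E₀ = 34.7 keV → λ₀ = 35.7303 pm

Maximum Compton shift (at 180°):
Δλ_max = 2λ_C = 2 × 2.4263 = 4.8526 pm

Final wavelength:
λ' = 35.7303 + 4.8526 = 40.5829 pm

Minimum photon energy (maximum energy to electron):
E'_min = hc/λ' = 30.5508 keV

Maximum electron kinetic energy:
K_max = E₀ - E'_min = 34.7000 - 30.5508 = 4.1492 keV

(Intermediate values are shown rounded; full precision is carried through to the final answer.)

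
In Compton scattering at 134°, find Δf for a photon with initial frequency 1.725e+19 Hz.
3.300e+18 Hz (decrease)

Convert frequency to wavelength (c = 299792458 m/s):
λ₀ = c/f₀ = 299792458/1.725e+19 = 1.7379273e-11 m = 17.3793 pm

Calculate Compton shift:
Δλ = λ_C(1 - cos(134°)) = 4.1118 pm

Final wavelength:
λ' = λ₀ + Δλ = 17.3793 + 4.1118 = 21.4910 pm

Final frequency:
f' = c/λ' = 299792458/2.1491040e-11 = 1.3949649e+19 Hz

Frequency shift (decrease):
Δf = f₀ - f' = 1.725e+19 - 1.3949649e+19 = 3.300e+18 Hz

(Intermediate values are shown rounded; full precision is carried through to the final answer.)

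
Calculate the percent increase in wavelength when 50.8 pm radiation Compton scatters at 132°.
7.9721%

Calculate the Compton shift:
Δλ = λ_C(1 - cos(132°))
Δλ = 2.4263 × (1 - cos(132°))
Δλ = 2.4263 × 1.6691
Δλ = 4.0498 pm

Percentage change:
(Δλ/λ₀) × 100 = (4.0498/50.8) × 100
= 7.9721%

(Intermediate values are shown rounded; full precision is carried through to the final answer.)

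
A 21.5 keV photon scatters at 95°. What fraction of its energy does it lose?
0.0437 (or 4.37%)

Calculate initial and final photon energies:

Initial: E₀ = 21.5 keV → λ₀ = 57.6671 pm
Compton shift: Δλ = 2.6378 pm
Final wavelength: λ' = 60.3048 pm
Final energy: E' = 20.5596 keV

Fractional energy loss:
(E₀ - E')/E₀ = (21.5000 - 20.5596)/21.5000
= 0.9404/21.5000
= 0.0437
= 4.37%

(Intermediate values are shown rounded; full precision is carried through to the final answer.)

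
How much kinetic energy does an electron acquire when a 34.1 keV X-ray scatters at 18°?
0.1110 keV

By energy conservation: K_e = E_initial - E_final

First find the scattered photon energy:
Initial wavelength: λ = hc/E = 36.3590 pm
Compton shift: Δλ = λ_C(1 - cos(18°)) = 0.1188 pm
Final wavelength: λ' = 36.3590 + 0.1188 = 36.4778 pm
Final photon energy: E' = hc/λ' = 33.9890 keV

Electron kinetic energy:
K_e = E - E' = 34.1000 - 33.9890 = 0.1110 keV

(Intermediate values are shown rounded; full precision is carried through to the final answer.)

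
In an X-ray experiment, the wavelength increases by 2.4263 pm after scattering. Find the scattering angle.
90.00°

From the Compton formula Δλ = λ_C(1 - cos θ), we can solve for θ:

cos θ = 1 - Δλ/λ_C

Given:
- Δλ = 2.4263 pm
- λ_C = h/(m_e·c) ≈ 2.42631024 pm

cos θ = 1 - 2.4263/2.42631024
cos θ = 1 - 0.999996
cos θ = 0.000004

θ = arccos(0.000004)
θ = 90.00°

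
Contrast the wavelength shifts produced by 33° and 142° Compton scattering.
142° produces the larger shift by a factor of 11.083

Calculate both shifts using Δλ = λ_C(1 - cos θ):

For θ₁ = 33°:
Δλ₁ = 2.4263 × (1 - cos(33°))
Δλ₁ = 2.4263 × 0.1613
Δλ₁ = 0.3914 pm

For θ₂ = 142°:
Δλ₂ = 2.4263 × (1 - cos(142°))
Δλ₂ = 2.4263 × 1.7880
Δλ₂ = 4.3383 pm

The 142° angle produces the larger shift.
Ratio: 4.3383/0.3914 = 11.083

(Intermediate values are shown rounded; full precision is carried through to the final answer.)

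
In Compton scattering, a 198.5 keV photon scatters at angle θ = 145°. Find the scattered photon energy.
116.3092 keV

First convert energy to wavelength:
λ = hc/E, with hc ≈ 1239.842 keV·pm (i.e. 1239.842 eV·nm)

For E = 198.5 keV = 198500 eV:
λ = 1239.842 keV·pm / 198.5 keV
λ = 6.2461 pm

Calculate the Compton shift:
Δλ = λ_C(1 - cos(145°)) = 2.4263 × 1.8192
Δλ = 4.4138 pm

Final wavelength:
λ' = 6.2461 + 4.4138 = 10.6599 pm

Final energy:
E' = hc/λ' = 1239.842 / 10.6599 = 116.3092 keV

(Intermediate values are shown rounded; full precision is carried through to the final answer.)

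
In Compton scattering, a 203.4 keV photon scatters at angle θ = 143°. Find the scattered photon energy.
118.5359 keV

First convert energy to wavelength:
λ = hc/E, with hc ≈ 1239.842 keV·pm (i.e. 1239.842 eV·nm)

For E = 203.4 keV = 203400 eV:
λ = 1239.842 keV·pm / 203.4 keV
λ = 6.0956 pm

Calculate the Compton shift:
Δλ = λ_C(1 - cos(143°)) = 2.4263 × 1.7986
Δλ = 4.3640 pm

Final wavelength:
λ' = 6.0956 + 4.3640 = 10.4596 pm

Final energy:
E' = hc/λ' = 1239.842 / 10.4596 = 118.5359 keV

(Intermediate values are shown rounded; full precision is carried through to the final answer.)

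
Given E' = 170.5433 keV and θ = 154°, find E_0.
465.6000 keV

Convert final energy to wavelength (hc ≈ 1239.842 keV·pm):
λ' = hc/E' = 1239.842 / 170.5433 = 7.2700 pm

Calculate the Compton shift:
Δλ = λ_C(1 - cos(154°))
Δλ = 2.4263 × (1 - cos(154°))
Δλ = 4.6071 pm

Initial wavelength:
λ = λ' - Δλ = 7.2700 - 4.6071 = 2.6629 pm

Initial energy:
E = hc/λ = 1239.842 / 2.6629 = 465.6000 keV

(Intermediate values are shown rounded; full precision is carried through to the final answer.)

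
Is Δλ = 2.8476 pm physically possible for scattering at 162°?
No, inconsistent

Calculate the expected shift for θ = 162°:

Δλ_expected = λ_C(1 - cos(162°))
Δλ_expected = 2.4263 × (1 - cos(162°))
Δλ_expected = 2.4263 × 1.9511
Δλ_expected = 4.7339 pm

Given shift: 2.8476 pm
Expected shift: 4.7339 pm
Difference: 1.8862 pm

The values do not match. The given shift corresponds to θ ≈ 100.0°, not 162°.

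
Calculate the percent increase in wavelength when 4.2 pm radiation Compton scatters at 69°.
37.0666%

Calculate the Compton shift:
Δλ = λ_C(1 - cos(69°))
Δλ = 2.4263 × (1 - cos(69°))
Δλ = 2.4263 × 0.6416
Δλ = 1.5568 pm

Percentage change:
(Δλ/λ₀) × 100 = (1.5568/4.2) × 100
= 37.0666%

(Intermediate values are shown rounded; full precision is carried through to the final answer.)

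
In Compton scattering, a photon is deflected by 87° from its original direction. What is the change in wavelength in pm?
2.2993 pm

Using the Compton scattering formula:
Δλ = λ_C(1 - cos θ)

where λ_C = h/(m_e·c) ≈ 2.4263 pm is the Compton wavelength of an electron.

For θ = 87°:
cos(87°) = 0.0523
1 - cos(87°) = 0.9477

Δλ = 2.4263 × 0.9477
Δλ = 2.2993 pm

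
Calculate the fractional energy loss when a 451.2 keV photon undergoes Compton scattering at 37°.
0.1510 (or 15.10%)

Calculate initial and final photon energies:

Initial: E₀ = 451.2 keV → λ₀ = 2.7479 pm
Compton shift: Δλ = 0.4886 pm
Final wavelength: λ' = 3.2364 pm
Final energy: E' = 383.0871 keV

Fractional energy loss:
(E₀ - E')/E₀ = (451.2000 - 383.0871)/451.2000
= 68.1129/451.2000
= 0.1510
= 15.10%

(Intermediate values are shown rounded; full precision is carried through to the final answer.)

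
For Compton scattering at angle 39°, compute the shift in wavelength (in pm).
0.5407 pm

Using the Compton scattering formula:
Δλ = λ_C(1 - cos θ)

where λ_C = h/(m_e·c) ≈ 2.4263 pm is the Compton wavelength of an electron.

For θ = 39°:
cos(39°) = 0.7771
1 - cos(39°) = 0.2229

Δλ = 2.4263 × 0.2229
Δλ = 0.5407 pm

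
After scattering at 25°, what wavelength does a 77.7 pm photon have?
77.9273 pm

Using the Compton scattering formula:
λ' = λ + Δλ = λ + λ_C(1 - cos θ)

Given:
- Initial wavelength λ = 77.7 pm
- Scattering angle θ = 25°
- Compton wavelength λ_C ≈ 2.4263 pm

Calculate the shift:
Δλ = 2.4263 × (1 - cos(25°))
Δλ = 2.4263 × 0.0937
Δλ = 0.2273 pm

Final wavelength:
λ' = 77.7 + 0.2273 = 77.9273 pm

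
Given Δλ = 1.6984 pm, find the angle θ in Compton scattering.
72.54°

From the Compton formula Δλ = λ_C(1 - cos θ), we can solve for θ:

cos θ = 1 - Δλ/λ_C

Given:
- Δλ = 1.6984 pm
- λ_C = h/(m_e·c) ≈ 2.42631024 pm

cos θ = 1 - 1.6984/2.42631024
cos θ = 1 - 0.699993
cos θ = 0.300007

θ = arccos(0.300007)
θ = 72.54°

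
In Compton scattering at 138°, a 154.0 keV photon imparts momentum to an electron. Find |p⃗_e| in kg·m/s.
1.2761e-22 kg·m/s

The electron is initially at rest, so by conservation of momentum:
p⃗_e = p⃗₀ − p⃗'  (incident photon momentum minus scattered photon momentum)

Photon momentum magnitudes (p = h/λ = E/c):
λ₀ = hc/E₀ = 8.0509 pm → p₀ = h/λ₀ = 8.2302e-23 kg·m/s
Δλ = λ_C(1 − cos 138°) = 4.2294 pm
λ' = 12.2803 pm → p' = h/λ' = 5.3957e-23 kg·m/s

The scattered photon makes angle θ = 138° with the incident direction, so by the law of cosines:
|p⃗_e|² = p₀² + p'² − 2p₀p'cos θ
|p⃗_e|² = (8.2302e-23)² + (5.3957e-23)² − 2·8.2302e-23·5.3957e-23·cos(138°)
|p⃗_e| = 1.2761e-22 kg·m/s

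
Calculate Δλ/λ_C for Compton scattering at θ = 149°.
1.8572 λ_C

The Compton shift formula is:
Δλ = λ_C(1 - cos θ)

Dividing both sides by λ_C:
Δλ/λ_C = 1 - cos θ

For θ = 149°:
Δλ/λ_C = 1 - cos(149°)
Δλ/λ_C = 1 - -0.8572
Δλ/λ_C = 1.8572

This means the shift is 1.8572 × λ_C = 4.5061 pm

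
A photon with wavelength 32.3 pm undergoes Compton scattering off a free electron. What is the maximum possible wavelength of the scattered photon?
37.1526 pm (at θ = 180°)

The Compton shift is Δλ = λ_C(1 − cos θ).

Since cos θ ranges from −1 to 1, the factor (1 − cos θ) ranges from 0 to 2; the maximum shift occurs at θ = 180° (backscattering):
Δλ_max = 2λ_C = 2 × 2.4263 pm = 4.8526 pm

Maximum scattered wavelength:
λ'_max = λ₀ + Δλ_max = 32.3 + 4.8526 = 37.1526 pm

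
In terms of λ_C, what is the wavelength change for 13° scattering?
0.0256 λ_C

The Compton shift formula is:
Δλ = λ_C(1 - cos θ)

Dividing both sides by λ_C:
Δλ/λ_C = 1 - cos θ

For θ = 13°:
Δλ/λ_C = 1 - cos(13°)
Δλ/λ_C = 1 - 0.9744
Δλ/λ_C = 0.0256

This means the shift is 0.0256 × λ_C = 0.0622 pm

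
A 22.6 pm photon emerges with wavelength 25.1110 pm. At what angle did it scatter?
92.00°

First find the wavelength shift:
Δλ = λ' - λ = 25.1110 - 22.6 = 2.5110 pm

Using Δλ = λ_C(1 - cos θ), with λ_C = h/(m_e·c) ≈ 2.42631024 pm:
cos θ = 1 - Δλ/λ_C
cos θ = 1 - 2.5110/2.42631024
cos θ = -0.034905

θ = arccos(-0.034905)
θ = 92.00°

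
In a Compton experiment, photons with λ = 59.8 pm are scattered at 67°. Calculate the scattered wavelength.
61.2783 pm

Using the Compton scattering formula:
λ' = λ + Δλ = λ + λ_C(1 - cos θ)

Given:
- Initial wavelength λ = 59.8 pm
- Scattering angle θ = 67°
- Compton wavelength λ_C ≈ 2.4263 pm

Calculate the shift:
Δλ = 2.4263 × (1 - cos(67°))
Δλ = 2.4263 × 0.6093
Δλ = 1.4783 pm

Final wavelength:
λ' = 59.8 + 1.4783 = 61.2783 pm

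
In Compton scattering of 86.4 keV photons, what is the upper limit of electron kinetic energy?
21.8338 keV

Maximum energy transfer occurs at θ = 180° (backscattering).

Initial photon: E₀ = 86.4 keV → λ₀ = 14.3500 pm

Maximum Compton shift (at 180°):
Δλ_max = 2λ_C = 2 × 2.4263 = 4.8526 pm

Final wavelength:
λ' = 14.3500 + 4.8526 = 19.2026 pm

Minimum photon energy (maximum energy to electron):
E'_min = hc/λ' = 64.5662 keV

Maximum electron kinetic energy:
K_max = E₀ - E'_min = 86.4000 - 64.5662 = 21.8338 keV

(Intermediate values are shown rounded; full precision is carried through to the final answer.)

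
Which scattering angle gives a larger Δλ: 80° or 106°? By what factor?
106° produces the larger shift by a factor of 1.544

Calculate both shifts using Δλ = λ_C(1 - cos θ):

For θ₁ = 80°:
Δλ₁ = 2.4263 × (1 - cos(80°))
Δλ₁ = 2.4263 × 0.8264
Δλ₁ = 2.0050 pm

For θ₂ = 106°:
Δλ₂ = 2.4263 × (1 - cos(106°))
Δλ₂ = 2.4263 × 1.2756
Δλ₂ = 3.0951 pm

The 106° angle produces the larger shift.
Ratio: 3.0951/2.0050 = 1.544

(Intermediate values are shown rounded; full precision is carried through to the final answer.)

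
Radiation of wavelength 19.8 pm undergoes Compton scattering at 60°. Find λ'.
21.0132 pm

Using the Compton formula: λ' = λ + λ_C(1 − cos θ)

For θ = 60°, cos θ = 1/2 (exact) = 0.5000, so:
1 − cos 60° = 1 − (1/2) = 0.5000

Δλ = λ_C × 0.5000 = 2.4263 × 0.5000 = 1.2132 pm

λ' = 19.8 + 1.2132 = 21.0132 pm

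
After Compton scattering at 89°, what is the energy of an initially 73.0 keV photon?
64.0146 keV

First convert energy to wavelength:
λ = hc/E, with hc ≈ 1239.842 keV·pm (i.e. 1239.842 eV·nm)

For E = 73.0 keV = 73000 eV:
λ = 1239.842 keV·pm / 73.0 keV
λ = 16.9841 pm

Calculate the Compton shift:
Δλ = λ_C(1 - cos(89°)) = 2.4263 × 0.9825
Δλ = 2.3840 pm

Final wavelength:
λ' = 16.9841 + 2.3840 = 19.3681 pm

Final energy:
E' = hc/λ' = 1239.842 / 19.3681 = 64.0146 keV

(Intermediate values are shown rounded; full precision is carried through to the final answer.)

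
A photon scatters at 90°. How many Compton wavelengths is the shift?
1.0000 λ_C

The Compton shift formula is:
Δλ = λ_C(1 - cos θ)

Dividing both sides by λ_C:
Δλ/λ_C = 1 - cos θ

For θ = 90°:
Δλ/λ_C = 1 - cos(90°)
Δλ/λ_C = 1 - 0.0000
Δλ/λ_C = 1.0000

This means the shift is 1.0000 × λ_C = 2.4263 pm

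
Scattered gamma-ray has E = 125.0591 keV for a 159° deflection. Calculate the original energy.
237.4002 keV

Convert final energy to wavelength (hc ≈ 1239.842 keV·pm):
λ' = hc/E' = 1239.842 / 125.0591 = 9.9140 pm

Calculate the Compton shift:
Δλ = λ_C(1 - cos(159°))
Δλ = 2.4263 × (1 - cos(159°))
Δλ = 4.6915 pm

Initial wavelength:
λ = λ' - Δλ = 9.9140 - 4.6915 = 5.2226 pm

Initial energy:
E = hc/λ = 1239.842 / 5.2226 = 237.4002 keV

(Intermediate values are shown rounded; full precision is carried through to the final answer.)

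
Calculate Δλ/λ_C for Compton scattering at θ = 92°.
1.0349 λ_C

The Compton shift formula is:
Δλ = λ_C(1 - cos θ)

Dividing both sides by λ_C:
Δλ/λ_C = 1 - cos θ

For θ = 92°:
Δλ/λ_C = 1 - cos(92°)
Δλ/λ_C = 1 - -0.0349
Δλ/λ_C = 1.0349

This means the shift is 1.0349 × λ_C = 2.5110 pm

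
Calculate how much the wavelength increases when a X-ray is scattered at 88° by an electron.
2.3416 pm

Using the Compton scattering formula:
Δλ = λ_C(1 - cos θ)

where λ_C = h/(m_e·c) ≈ 2.4263 pm is the Compton wavelength of an electron.

For θ = 88°:
cos(88°) = 0.0349
1 - cos(88°) = 0.9651

Δλ = 2.4263 × 0.9651
Δλ = 2.3416 pm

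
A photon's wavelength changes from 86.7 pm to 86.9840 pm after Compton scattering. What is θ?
28.00°

First find the wavelength shift:
Δλ = λ' - λ = 86.9840 - 86.7 = 0.2840 pm

Using Δλ = λ_C(1 - cos θ), with λ_C = h/(m_e·c) ≈ 2.42631024 pm:
cos θ = 1 - Δλ/λ_C
cos θ = 1 - 0.2840/2.42631024
cos θ = 0.882950

θ = arccos(0.882950)
θ = 28.00°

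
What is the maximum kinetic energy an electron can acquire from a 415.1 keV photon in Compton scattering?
256.9462 keV

Maximum energy transfer occurs at θ = 180° (backscattering).

Initial photon: E₀ = 415.1 keV → λ₀ = 2.9869 pm

Maximum Compton shift (at 180°):
Δλ_max = 2λ_C = 2 × 2.4263 = 4.8526 pm

Final wavelength:
λ' = 2.9869 + 4.8526 = 7.8395 pm

Minimum photon energy (maximum energy to electron):
E'_min = hc/λ' = 158.1538 keV

Maximum electron kinetic energy:
K_max = E₀ - E'_min = 415.1000 - 158.1538 = 256.9462 keV

(Intermediate values are shown rounded; full precision is carried through to the final answer.)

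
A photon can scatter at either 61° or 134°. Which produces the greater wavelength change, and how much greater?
134° produces the larger shift by a factor of 3.289

Calculate both shifts using Δλ = λ_C(1 - cos θ):

For θ₁ = 61°:
Δλ₁ = 2.4263 × (1 - cos(61°))
Δλ₁ = 2.4263 × 0.5152
Δλ₁ = 1.2500 pm

For θ₂ = 134°:
Δλ₂ = 2.4263 × (1 - cos(134°))
Δλ₂ = 2.4263 × 1.6947
Δλ₂ = 4.1118 pm

The 134° angle produces the larger shift.
Ratio: 4.1118/1.2500 = 3.289

(Intermediate values are shown rounded; full precision is carried through to the final answer.)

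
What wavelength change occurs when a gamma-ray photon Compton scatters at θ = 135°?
4.1420 pm

Using the Compton scattering formula:
Δλ = λ_C(1 - cos θ)

where λ_C = h/(m_e·c) ≈ 2.4263 pm is the Compton wavelength of an electron.

For θ = 135°:
cos(135°) = -0.7071
1 - cos(135°) = 1.7071

Δλ = 2.4263 × 1.7071
Δλ = 4.1420 pm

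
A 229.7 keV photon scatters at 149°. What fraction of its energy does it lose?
0.4550 (or 45.50%)

Calculate initial and final photon energies:

Initial: E₀ = 229.7 keV → λ₀ = 5.3977 pm
Compton shift: Δλ = 4.5061 pm
Final wavelength: λ' = 9.9037 pm
Final energy: E' = 125.1895 keV

Fractional energy loss:
(E₀ - E')/E₀ = (229.7000 - 125.1895)/229.7000
= 104.5105/229.7000
= 0.4550
= 45.50%

(Intermediate values are shown rounded; full precision is carried through to the final answer.)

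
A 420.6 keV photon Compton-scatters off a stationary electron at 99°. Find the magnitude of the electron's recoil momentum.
2.6812e-22 kg·m/s

The electron is initially at rest, so by conservation of momentum:
p⃗_e = p⃗₀ − p⃗'  (incident photon momentum minus scattered photon momentum)

Photon momentum magnitudes (p = h/λ = E/c):
λ₀ = hc/E₀ = 2.9478 pm → p₀ = h/λ₀ = 2.2478e-22 kg·m/s
Δλ = λ_C(1 − cos 99°) = 2.8059 pm
λ' = 5.7537 pm → p' = h/λ' = 1.1516e-22 kg·m/s

The scattered photon makes angle θ = 99° with the incident direction, so by the law of cosines:
|p⃗_e|² = p₀² + p'² − 2p₀p'cos θ
|p⃗_e|² = (2.2478e-22)² + (1.1516e-22)² − 2·2.2478e-22·1.1516e-22·cos(99°)
|p⃗_e| = 2.6812e-22 kg·m/s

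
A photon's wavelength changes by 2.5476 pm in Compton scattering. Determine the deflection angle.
92.87°

From the Compton formula Δλ = λ_C(1 - cos θ), we can solve for θ:

cos θ = 1 - Δλ/λ_C

Given:
- Δλ = 2.5476 pm
- λ_C = h/(m_e·c) ≈ 2.42631024 pm

cos θ = 1 - 2.5476/2.42631024
cos θ = 1 - 1.049989
cos θ = -0.049989

θ = arccos(-0.049989)
θ = 92.87°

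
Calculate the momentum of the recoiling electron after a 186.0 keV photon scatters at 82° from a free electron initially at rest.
1.1626e-22 kg·m/s

The electron is initially at rest, so by conservation of momentum:
p⃗_e = p⃗₀ − p⃗'  (incident photon momentum minus scattered photon momentum)

Photon momentum magnitudes (p = h/λ = E/c):
λ₀ = hc/E₀ = 6.6658 pm → p₀ = h/λ₀ = 9.9404e-23 kg·m/s
Δλ = λ_C(1 − cos 82°) = 2.0886 pm
λ' = 8.7545 pm → p' = h/λ' = 7.5688e-23 kg·m/s

The scattered photon makes angle θ = 82° with the incident direction, so by the law of cosines:
|p⃗_e|² = p₀² + p'² − 2p₀p'cos θ
|p⃗_e|² = (9.9404e-23)² + (7.5688e-23)² − 2·9.9404e-23·7.5688e-23·cos(82°)
|p⃗_e| = 1.1626e-22 kg·m/s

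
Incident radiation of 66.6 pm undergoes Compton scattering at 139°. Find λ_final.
70.8575 pm

Using the Compton scattering formula:
λ' = λ + Δλ = λ + λ_C(1 - cos θ)

Given:
- Initial wavelength λ = 66.6 pm
- Scattering angle θ = 139°
- Compton wavelength λ_C ≈ 2.4263 pm

Calculate the shift:
Δλ = 2.4263 × (1 - cos(139°))
Δλ = 2.4263 × 1.7547
Δλ = 4.2575 pm

Final wavelength:
λ' = 66.6 + 4.2575 = 70.8575 pm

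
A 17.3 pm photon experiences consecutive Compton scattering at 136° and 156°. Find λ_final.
26.1145 pm

Apply Compton shift twice:

First scattering at θ₁ = 136°:
Δλ₁ = λ_C(1 - cos(136°))
Δλ₁ = 2.4263 × 1.7193
Δλ₁ = 4.1717 pm

After first scattering:
λ₁ = 17.3 + 4.1717 = 21.4717 pm

Second scattering at θ₂ = 156°:
Δλ₂ = λ_C(1 - cos(156°))
Δλ₂ = 2.4263 × 1.9135
Δλ₂ = 4.6429 pm

Final wavelength:
λ₂ = 21.4717 + 4.6429 = 26.1145 pm

Total shift: Δλ_total = 4.1717 + 4.6429 = 8.8145 pm

(Intermediate values are shown rounded; full precision is carried through to the final answer.)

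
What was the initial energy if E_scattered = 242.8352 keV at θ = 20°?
250.0000 keV

Convert final energy to wavelength (hc ≈ 1239.842 keV·pm):
λ' = hc/E' = 1239.842 / 242.8352 = 5.1057 pm

Calculate the Compton shift:
Δλ = λ_C(1 - cos(20°))
Δλ = 2.4263 × (1 - cos(20°))
Δλ = 0.1463 pm

Initial wavelength:
λ = λ' - Δλ = 5.1057 - 0.1463 = 4.9594 pm

Initial energy:
E = hc/λ = 1239.842 / 4.9594 = 250.0000 keV

(Intermediate values are shown rounded; full precision is carried through to the final answer.)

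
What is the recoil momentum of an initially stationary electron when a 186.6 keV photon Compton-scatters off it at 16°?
2.7599e-23 kg·m/s

The electron is initially at rest, so by conservation of momentum:
p⃗_e = p⃗₀ − p⃗'  (incident photon momentum minus scattered photon momentum)

Photon momentum magnitudes (p = h/λ = E/c):
λ₀ = hc/E₀ = 6.6444 pm → p₀ = h/λ₀ = 9.9724e-23 kg·m/s
Δλ = λ_C(1 − cos 16°) = 0.0940 pm
λ' = 6.7384 pm → p' = h/λ' = 9.8333e-23 kg·m/s

The scattered photon makes angle θ = 16° with the incident direction, so by the law of cosines:
|p⃗_e|² = p₀² + p'² − 2p₀p'cos θ
|p⃗_e|² = (9.9724e-23)² + (9.8333e-23)² − 2·9.9724e-23·9.8333e-23·cos(16°)
|p⃗_e| = 2.7599e-23 kg·m/s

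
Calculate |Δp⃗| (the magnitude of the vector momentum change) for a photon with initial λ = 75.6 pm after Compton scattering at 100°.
1.3186e-23 kg·m/s

Photon momentum magnitude is p = h/λ.

Initial momentum:
p₀ = h/λ = 6.6261e-34/7.5600e-11 = 8.7646e-24 kg·m/s

After scattering:
λ' = λ + Δλ = 75.6 + 2.8476 = 78.4476 pm
p' = h/λ' = 6.6261e-34/7.8448e-11 = 8.4465e-24 kg·m/s

Momentum is a vector; the scattered photon's direction makes angle θ = 100° with the incident direction. The magnitude of the vector change Δp⃗ = p⃗₀ − p⃗' is found from the law of cosines:
|Δp⃗|² = p₀² + p'² − 2p₀p'cos θ
|Δp⃗|² = (8.7646e-24)² + (8.4465e-24)² − 2·8.7646e-24·8.4465e-24·cos(100°)
|Δp⃗| = 1.3186e-23 kg·m/s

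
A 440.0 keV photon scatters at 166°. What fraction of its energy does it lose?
0.6292 (or 62.92%)

Calculate initial and final photon energies:

Initial: E₀ = 440.0 keV → λ₀ = 2.8178 pm
Compton shift: Δλ = 4.7805 pm
Final wavelength: λ' = 7.5984 pm
Final energy: E' = 163.1721 keV

Fractional energy loss:
(E₀ - E')/E₀ = (440.0000 - 163.1721)/440.0000
= 276.8279/440.0000
= 0.6292
= 62.92%

(Intermediate values are shown rounded; full precision is carried through to the final answer.)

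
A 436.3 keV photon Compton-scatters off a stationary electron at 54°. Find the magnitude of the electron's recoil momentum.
1.9194e-22 kg·m/s

The electron is initially at rest, so by conservation of momentum:
p⃗_e = p⃗₀ − p⃗'  (incident photon momentum minus scattered photon momentum)

Photon momentum magnitudes (p = h/λ = E/c):
λ₀ = hc/E₀ = 2.8417 pm → p₀ = h/λ₀ = 2.3317e-22 kg·m/s
Δλ = λ_C(1 − cos 54°) = 1.0002 pm
λ' = 3.8419 pm → p' = h/λ' = 1.7247e-22 kg·m/s

The scattered photon makes angle θ = 54° with the incident direction, so by the law of cosines:
|p⃗_e|² = p₀² + p'² − 2p₀p'cos θ
|p⃗_e|² = (2.3317e-22)² + (1.7247e-22)² − 2·2.3317e-22·1.7247e-22·cos(54°)
|p⃗_e| = 1.9194e-22 kg·m/s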